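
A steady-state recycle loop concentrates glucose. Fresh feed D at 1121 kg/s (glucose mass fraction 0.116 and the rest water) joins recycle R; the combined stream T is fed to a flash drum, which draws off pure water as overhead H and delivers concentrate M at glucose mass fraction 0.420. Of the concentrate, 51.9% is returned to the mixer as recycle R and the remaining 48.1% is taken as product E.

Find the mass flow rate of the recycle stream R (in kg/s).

334.1 kg/s

Overall glucose balance (none leaves overhead): glucose in fresh feed = glucose in product, i.e. 1121×0.116 = (1−0.519)·M·0.420.
M = 130.04/(0.420×0.481) = 643.68 kg/s.
Recycle R = 0.519×643.68 = 334.07 kg/s.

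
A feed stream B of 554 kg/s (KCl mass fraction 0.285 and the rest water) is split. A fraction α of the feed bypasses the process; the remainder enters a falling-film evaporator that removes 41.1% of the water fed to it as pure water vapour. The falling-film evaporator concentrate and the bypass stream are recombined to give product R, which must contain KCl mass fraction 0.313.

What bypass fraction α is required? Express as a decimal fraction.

0.696

All 554×0.285 = 157.89 kg/s of KCl reaches R, so R = 157.89/0.313 = 504.44 kg/s and vapour = 49.559 kg/s.
The evaporator receives (1−α)·554 of feed at 0.715 water and removes 0.411 of that water:
0.411×0.715×(1−α)×554 = 49.559
(1−α) = 49.559/162.8 = 0.3044;  α = 0.6956.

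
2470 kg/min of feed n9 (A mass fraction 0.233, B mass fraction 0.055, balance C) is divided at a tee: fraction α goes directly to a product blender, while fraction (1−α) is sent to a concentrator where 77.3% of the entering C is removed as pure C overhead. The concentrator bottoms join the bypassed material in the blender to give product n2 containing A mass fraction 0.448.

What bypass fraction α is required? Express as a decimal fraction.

All 2470×0.233 = 575.51 kg/min of A reaches n2, so n2 = 575.51/0.448 = 1284.6 kg/min and vapour = 1185.4 kg/min.
The evaporator receives (1−α)·2470 of feed at 0.712 C and removes 0.773 of that C:
0.773×0.712×(1−α)×2470 = 1185.4
(1−α) = 1185.4/1359.4 = 0.8720;  α = 0.1280.

0.128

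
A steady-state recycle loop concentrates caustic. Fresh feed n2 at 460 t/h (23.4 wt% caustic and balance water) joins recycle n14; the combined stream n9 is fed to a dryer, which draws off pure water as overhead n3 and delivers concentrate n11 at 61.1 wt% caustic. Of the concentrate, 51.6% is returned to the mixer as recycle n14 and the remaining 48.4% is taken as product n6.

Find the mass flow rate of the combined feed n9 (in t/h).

647.8 t/h

Overall caustic balance (none leaves overhead): caustic in fresh feed = caustic in product, i.e. 460×0.234 = (1−0.516)·n11·0.611.
n11 = 107.64/(0.611×0.484) = 363.99 t/h.
Recycle n14 = 0.516×363.99 = 187.82 t/h.
Combined feed n9 = 460 + 187.82 = 647.82 t/h.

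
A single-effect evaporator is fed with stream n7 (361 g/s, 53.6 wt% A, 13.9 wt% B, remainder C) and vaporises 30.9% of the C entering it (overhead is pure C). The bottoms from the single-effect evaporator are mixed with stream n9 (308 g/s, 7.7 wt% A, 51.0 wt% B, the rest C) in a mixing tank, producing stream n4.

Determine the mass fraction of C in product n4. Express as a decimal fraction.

0.3292

Vapour removed = 0.309×0.325×361 = 36.253 g/s; concentrate = 324.75 g/s.
C reaching the mixer = 81.072 (from concentrate) + 308×0.413 = 208.28 g/s.
Product flow = 324.75 + 308 = 632.75 g/s; C fraction = 0.3292.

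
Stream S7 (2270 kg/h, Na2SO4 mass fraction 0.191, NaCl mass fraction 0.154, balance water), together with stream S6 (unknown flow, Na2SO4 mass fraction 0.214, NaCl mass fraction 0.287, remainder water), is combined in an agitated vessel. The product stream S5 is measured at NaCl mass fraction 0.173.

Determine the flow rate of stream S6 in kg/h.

378.3 kg/h

Let S6 be the unknown flow. Total out = 2270 + S6.
NaCl balance: 349.58 + 0.287·S6 = 0.173·(2270 + S6)
(0.287 − 0.173)·S6 = 0.173×2270 − 349.58 = 43.13
S6 = 43.13 / 0.114 = 378.33 kg/h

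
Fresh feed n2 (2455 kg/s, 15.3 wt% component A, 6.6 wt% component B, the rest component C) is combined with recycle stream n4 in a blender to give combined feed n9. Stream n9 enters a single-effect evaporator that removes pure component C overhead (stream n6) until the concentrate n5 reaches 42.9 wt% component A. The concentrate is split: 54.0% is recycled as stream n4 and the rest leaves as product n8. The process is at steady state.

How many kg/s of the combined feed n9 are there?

3483 kg/s

Overall component A balance (none leaves overhead): component A in fresh feed = component A in product, i.e. 2455×0.153 = (1−0.540)·n5·0.429.
n5 = 375.62/(0.429×0.460) = 1903.4 kg/s.
Recycle n4 = 0.540×1903.4 = 1027.8 kg/s.
Combined feed n9 = 2455 + 1027.8 = 3482.8 kg/s.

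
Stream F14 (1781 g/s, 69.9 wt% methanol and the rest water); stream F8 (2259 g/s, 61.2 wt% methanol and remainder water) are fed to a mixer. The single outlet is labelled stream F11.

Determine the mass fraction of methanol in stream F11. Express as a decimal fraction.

0.650

Total flow out = 1781 + 2259 = 4040 g/s.
methanol in = 1781×0.699 + 2259×0.612 = 2627.4 g/s.
methanol mass fraction in F11 = 2627.4/4040 = 0.650.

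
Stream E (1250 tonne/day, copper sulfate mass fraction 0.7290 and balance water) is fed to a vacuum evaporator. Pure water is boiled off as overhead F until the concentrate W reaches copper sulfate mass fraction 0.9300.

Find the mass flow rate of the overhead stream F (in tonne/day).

270.2 tonne/day

copper sulfate is conserved: 1250×0.729 = 911.25 tonne/day all reports to the concentrate.
Concentrate = 911.25/(target fraction) = 979.84 tonne/day.
Overhead = 1250 − 979.84 = 270.16 tonne/day.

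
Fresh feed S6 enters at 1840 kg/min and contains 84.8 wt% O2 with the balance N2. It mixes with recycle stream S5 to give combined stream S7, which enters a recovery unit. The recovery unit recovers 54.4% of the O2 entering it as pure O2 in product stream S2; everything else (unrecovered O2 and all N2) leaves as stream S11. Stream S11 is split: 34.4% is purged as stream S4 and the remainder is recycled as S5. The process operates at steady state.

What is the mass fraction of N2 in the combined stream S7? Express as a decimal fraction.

N2 enters only via S6 and leaves only via the purge: 1840×0.152 = 0.344×(N2 in S11), and the recovery unit passes all N2, so N2 in S7 = N2 in S11 = 813.02 kg/min.
O2 in S7: m_A = 1840×0.848 + (1−0.344)·(1−0.544)·m_A, so m_A = 1560.3/0.7009 = 2226.3 kg/min.
S7 = 2226.3 + 813.02 = 3039.3 kg/min.
N2 fraction in S7 = 813.02/3039.3 = 0.2675.

0.2675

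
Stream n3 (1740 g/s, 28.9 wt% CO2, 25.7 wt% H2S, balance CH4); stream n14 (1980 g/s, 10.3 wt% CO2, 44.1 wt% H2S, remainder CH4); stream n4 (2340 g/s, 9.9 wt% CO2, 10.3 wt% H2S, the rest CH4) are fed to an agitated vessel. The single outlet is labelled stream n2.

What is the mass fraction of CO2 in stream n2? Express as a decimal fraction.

0.155

Total flow out = 1740 + 1980 + 2340 = 6060 g/s.
CO2 in = 1740×0.289 + 1980×0.103 + 2340×0.099 = 938.46 g/s.
CO2 mass fraction in n2 = 938.46/6060 = 0.155.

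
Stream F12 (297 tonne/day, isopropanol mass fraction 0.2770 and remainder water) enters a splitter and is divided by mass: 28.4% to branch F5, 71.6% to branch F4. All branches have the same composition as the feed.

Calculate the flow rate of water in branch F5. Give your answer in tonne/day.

Branch F5 total = 0.284×297 = 84.348 tonne/day.
water in F5 = 0.723×84.348 = 60.984 tonne/day.

60.98 tonne/day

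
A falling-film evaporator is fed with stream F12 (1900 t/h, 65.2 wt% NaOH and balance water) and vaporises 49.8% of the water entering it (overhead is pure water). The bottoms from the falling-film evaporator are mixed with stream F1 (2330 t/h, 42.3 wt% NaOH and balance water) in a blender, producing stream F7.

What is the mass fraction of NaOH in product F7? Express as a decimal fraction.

Vapour removed = 0.498×0.348×1900 = 329.28 t/h; concentrate = 1570.7 t/h.
NaOH reaching the mixer = 1238.8 (from concentrate) + 2330×0.423 = 2224.4 t/h.
Product flow = 1570.7 + 2330 = 3900.7 t/h; NaOH fraction = 0.570.

0.570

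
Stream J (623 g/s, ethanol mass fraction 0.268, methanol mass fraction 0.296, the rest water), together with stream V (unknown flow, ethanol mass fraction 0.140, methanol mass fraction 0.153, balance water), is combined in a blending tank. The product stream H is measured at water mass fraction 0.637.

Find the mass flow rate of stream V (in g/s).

Let V be the unknown flow. Total out = 623 + V.
water balance: 271.63 + 0.707·V = 0.637·(623 + V)
(0.707 − 0.637)·V = 0.637×623 − 271.63 = 125.22
V = 125.22 / 0.070 = 1788.9 g/s

1789 g/s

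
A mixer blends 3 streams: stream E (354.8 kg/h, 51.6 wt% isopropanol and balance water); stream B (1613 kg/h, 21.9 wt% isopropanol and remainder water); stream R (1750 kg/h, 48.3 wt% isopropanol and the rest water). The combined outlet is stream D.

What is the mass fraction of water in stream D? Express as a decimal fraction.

0.6284

Total flow out = 354.8 + 1613 + 1750 = 3717.8 kg/h.
water in = 354.8×0.484 + 1613×0.781 + 1750×0.517 = 2336.2 kg/h.
water mass fraction in D = 2336.2/3717.8 = 0.6284.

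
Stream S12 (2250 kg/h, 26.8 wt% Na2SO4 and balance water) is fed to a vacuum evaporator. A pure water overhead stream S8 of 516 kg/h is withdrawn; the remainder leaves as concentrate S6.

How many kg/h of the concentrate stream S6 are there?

Concentrate = 2250 − 516 = 1734 kg/h.

1734 kg/h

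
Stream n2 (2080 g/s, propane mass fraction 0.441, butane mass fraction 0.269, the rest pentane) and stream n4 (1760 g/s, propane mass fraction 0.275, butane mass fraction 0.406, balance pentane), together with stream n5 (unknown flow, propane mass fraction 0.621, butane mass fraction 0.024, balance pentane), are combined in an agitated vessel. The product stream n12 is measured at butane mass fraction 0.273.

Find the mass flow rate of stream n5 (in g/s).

906.7 g/s

Let n5 be the unknown flow. Total out = 3840 + n5.
butane balance: 1274.1 + 0.024·n5 = 0.273·(3840 + n5)
(0.024 − 0.273)·n5 = 0.273×3840 − 1274.1 = -225.76
n5 = -225.76 / -0.249 = 906.67 g/s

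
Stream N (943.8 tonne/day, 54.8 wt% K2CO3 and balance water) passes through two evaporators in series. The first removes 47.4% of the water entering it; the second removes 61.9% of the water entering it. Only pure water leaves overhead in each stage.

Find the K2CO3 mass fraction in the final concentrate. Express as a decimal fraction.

0.8581

water in feed = 943.8×0.452 = 426.6 tonne/day.
After stage 1: water left = (1−0.474)×426.6 = 224.39; stream total = 741.59 tonne/day.
After stage 2: water left = (1−0.619)×224.39 = 85.493; final concentrate = 602.7 tonne/day.
K2CO3 fraction = 517.2/602.7 = 0.8581.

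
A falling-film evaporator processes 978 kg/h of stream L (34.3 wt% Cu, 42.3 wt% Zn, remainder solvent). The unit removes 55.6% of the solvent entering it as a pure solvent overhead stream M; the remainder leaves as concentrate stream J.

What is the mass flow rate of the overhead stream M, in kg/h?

solvent entering = 978×0.234 = 228.85 kg/h; overhead removed = 0.556×228.85 = 127.24 kg/h.

127.2 kg/h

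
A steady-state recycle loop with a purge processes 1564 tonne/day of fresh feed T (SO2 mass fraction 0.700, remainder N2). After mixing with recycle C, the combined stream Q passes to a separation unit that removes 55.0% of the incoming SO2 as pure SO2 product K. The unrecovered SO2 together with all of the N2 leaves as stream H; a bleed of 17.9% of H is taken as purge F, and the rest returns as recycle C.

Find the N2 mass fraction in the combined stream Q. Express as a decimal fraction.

N2 enters only via T and leaves only via the purge: 1564×0.300 = 0.179×(N2 in H), and the separation unit passes all N2, so N2 in Q = N2 in H = 2621.2 tonne/day.
SO2 in Q: m_A = 1564×0.700 + (1−0.179)·(1−0.550)·m_A, so m_A = 1094.8/0.6306 = 1736.3 tonne/day.
Q = 1736.3 + 2621.2 = 4357.5 tonne/day.
N2 fraction in Q = 2621.2/4357.5 = 0.602.

0.602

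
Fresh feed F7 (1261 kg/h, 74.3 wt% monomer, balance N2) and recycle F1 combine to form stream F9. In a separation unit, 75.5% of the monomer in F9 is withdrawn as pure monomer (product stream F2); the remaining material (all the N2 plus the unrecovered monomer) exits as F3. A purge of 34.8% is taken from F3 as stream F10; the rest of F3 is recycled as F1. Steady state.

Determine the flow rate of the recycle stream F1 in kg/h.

N2 enters only via F7 and leaves only via the purge: 1261×0.257 = 0.348×(N2 in F3), and the separation unit passes all N2, so N2 in F9 = N2 in F3 = 931.26 kg/h.
monomer in F9: m_A = 1261×0.743 + (1−0.348)·(1−0.755)·m_A, so m_A = 936.92/0.8403 = 1115 kg/h.
F3 = (1−0.755)×1115 + 931.26 = 1204.4 kg/h.
Recycle F1 = (1−0.348)×1204.4 = 785.3 kg/h.

785.3 kg/h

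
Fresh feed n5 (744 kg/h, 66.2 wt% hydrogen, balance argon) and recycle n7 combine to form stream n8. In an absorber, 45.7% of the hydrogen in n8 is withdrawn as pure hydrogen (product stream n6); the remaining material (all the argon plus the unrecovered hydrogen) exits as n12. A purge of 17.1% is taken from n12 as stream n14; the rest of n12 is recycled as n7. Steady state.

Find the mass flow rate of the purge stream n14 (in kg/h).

334.6 kg/h

argon enters only via n5 and leaves only via the purge: 744×0.338 = 0.171×(argon in n12), and the absorber passes all argon, so argon in n8 = argon in n12 = 1470.6 kg/h.
hydrogen in n8: m_A = 744×0.662 + (1−0.171)·(1−0.457)·m_A, so m_A = 492.53/0.5499 = 895.74 kg/h.
n12 = (1−0.457)×895.74 + 1470.6 = 1957 kg/h.
Purge n14 = 0.171×1957 = 334.64 kg/h.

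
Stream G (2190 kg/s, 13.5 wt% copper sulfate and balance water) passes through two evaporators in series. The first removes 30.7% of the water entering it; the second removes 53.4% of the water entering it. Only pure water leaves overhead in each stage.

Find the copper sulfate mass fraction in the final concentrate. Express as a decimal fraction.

water in feed = 2190×0.865 = 1894.3 kg/s.
After stage 1: water left = (1−0.307)×1894.3 = 1312.8; stream total = 1608.4 kg/s.
After stage 2: water left = (1−0.534)×1312.8 = 611.76; final concentrate = 907.41 kg/s.
copper sulfate fraction = 295.65/907.41 = 0.326.

0.326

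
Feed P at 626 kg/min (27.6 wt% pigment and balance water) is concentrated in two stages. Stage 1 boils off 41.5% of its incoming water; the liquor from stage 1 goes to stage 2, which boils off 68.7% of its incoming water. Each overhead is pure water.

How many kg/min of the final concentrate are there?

water in feed = 626×0.724 = 453.22 kg/min.
After stage 1: water left = (1−0.415)×453.22 = 265.14; stream total = 437.91 kg/min.
After stage 2: water left = (1−0.687)×265.14 = 82.988; final concentrate = 255.76 kg/min.

255.8 kg/min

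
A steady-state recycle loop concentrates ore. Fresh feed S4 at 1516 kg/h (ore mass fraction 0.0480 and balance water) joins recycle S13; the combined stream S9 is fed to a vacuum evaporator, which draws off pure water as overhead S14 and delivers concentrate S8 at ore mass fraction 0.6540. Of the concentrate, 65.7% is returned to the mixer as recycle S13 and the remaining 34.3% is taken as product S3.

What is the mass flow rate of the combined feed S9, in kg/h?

Overall ore balance (none leaves overhead): ore in fresh feed = ore in product, i.e. 1516×0.048 = (1−0.657)·S8·0.654.
S8 = 72.768/(0.654×0.343) = 324.39 kg/h.
Recycle S13 = 0.657×324.39 = 213.12 kg/h.
Combined feed S9 = 1516 + 213.12 = 1729.1 kg/h.

1729 kg/h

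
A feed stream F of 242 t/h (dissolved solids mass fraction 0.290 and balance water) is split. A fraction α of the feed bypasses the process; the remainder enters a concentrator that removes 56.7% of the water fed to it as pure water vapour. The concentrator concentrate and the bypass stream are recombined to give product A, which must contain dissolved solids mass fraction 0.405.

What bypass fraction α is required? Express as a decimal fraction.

All 242×0.290 = 70.18 t/h of dissolved solids reaches A, so A = 70.18/0.405 = 173.28 t/h and vapour = 68.716 t/h.
The evaporator receives (1−α)·242 of feed at 0.710 water and removes 0.567 of that water:
0.567×0.710×(1−α)×242 = 68.716
(1−α) = 68.716/97.422 = 0.7053;  α = 0.2947.

0.295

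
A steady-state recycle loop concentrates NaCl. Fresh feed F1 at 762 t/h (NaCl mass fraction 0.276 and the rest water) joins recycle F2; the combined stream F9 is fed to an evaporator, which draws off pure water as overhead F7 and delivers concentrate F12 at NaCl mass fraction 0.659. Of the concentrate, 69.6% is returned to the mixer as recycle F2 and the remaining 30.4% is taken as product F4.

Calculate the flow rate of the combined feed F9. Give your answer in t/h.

1493 t/h

Overall NaCl balance (none leaves overhead): NaCl in fresh feed = NaCl in product, i.e. 762×0.276 = (1−0.696)·F12·0.659.
F12 = 210.31/(0.659×0.304) = 1049.8 t/h.
Recycle F2 = 0.696×1049.8 = 730.66 t/h.
Combined feed F9 = 762 + 730.66 = 1492.7 t/h.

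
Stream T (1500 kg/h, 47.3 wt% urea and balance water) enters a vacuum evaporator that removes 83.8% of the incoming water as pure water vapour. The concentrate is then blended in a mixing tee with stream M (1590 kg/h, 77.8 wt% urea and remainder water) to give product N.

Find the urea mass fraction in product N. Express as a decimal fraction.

Vapour removed = 0.838×0.527×1500 = 662.44 kg/h; concentrate = 837.56 kg/h.
urea reaching the mixer = 709.5 (from concentrate) + 1590×0.778 = 1946.5 kg/h.
Product flow = 837.56 + 1590 = 2427.6 kg/h; urea fraction = 0.8018.

0.8018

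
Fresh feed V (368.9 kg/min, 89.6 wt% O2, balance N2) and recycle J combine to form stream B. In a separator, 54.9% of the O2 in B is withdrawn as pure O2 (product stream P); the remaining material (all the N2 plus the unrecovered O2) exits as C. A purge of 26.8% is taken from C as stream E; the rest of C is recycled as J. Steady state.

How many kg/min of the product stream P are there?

O2 in B: m_A = 368.9×0.896 + (1−0.268)·(1−0.549)·m_A, so m_A = 330.53/0.6699 = 493.43 kg/min.
Product P = 0.549×493.43 = 270.89 kg/min.

270.9 kg/min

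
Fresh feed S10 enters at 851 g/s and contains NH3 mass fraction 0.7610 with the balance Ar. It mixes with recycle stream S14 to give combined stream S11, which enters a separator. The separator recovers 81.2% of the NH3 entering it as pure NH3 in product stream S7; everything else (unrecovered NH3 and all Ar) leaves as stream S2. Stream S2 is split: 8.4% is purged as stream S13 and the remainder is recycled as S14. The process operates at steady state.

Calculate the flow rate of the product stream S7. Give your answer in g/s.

635.3 g/s

NH3 in S11: m_A = 851×0.761 + (1−0.084)·(1−0.812)·m_A, so m_A = 647.61/0.8278 = 782.34 g/s.
Product S7 = 0.812×782.34 = 635.26 g/s.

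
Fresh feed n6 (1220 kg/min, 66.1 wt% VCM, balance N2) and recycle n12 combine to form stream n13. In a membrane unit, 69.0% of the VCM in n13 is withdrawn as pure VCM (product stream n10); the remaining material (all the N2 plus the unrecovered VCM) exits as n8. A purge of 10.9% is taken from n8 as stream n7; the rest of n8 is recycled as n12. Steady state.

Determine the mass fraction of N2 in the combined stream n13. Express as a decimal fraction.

0.7730

N2 enters only via n6 and leaves only via the purge: 1220×0.339 = 0.109×(N2 in n8), and the membrane unit passes all N2, so N2 in n13 = N2 in n8 = 3794.3 kg/min.
VCM in n13: m_A = 1220×0.661 + (1−0.109)·(1−0.690)·m_A, so m_A = 806.42/0.7238 = 1114.2 kg/min.
n13 = 1114.2 + 3794.3 = 4908.5 kg/min.
N2 fraction in n13 = 3794.3/4908.5 = 0.7730.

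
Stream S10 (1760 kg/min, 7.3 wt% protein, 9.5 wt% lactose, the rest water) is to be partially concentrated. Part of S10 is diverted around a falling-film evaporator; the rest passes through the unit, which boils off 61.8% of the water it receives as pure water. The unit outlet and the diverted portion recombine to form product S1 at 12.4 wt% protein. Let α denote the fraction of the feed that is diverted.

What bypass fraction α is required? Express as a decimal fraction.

0.200

All 1760×0.073 = 128.48 kg/min of protein reaches S1, so S1 = 128.48/0.124 = 1036.1 kg/min and vapour = 723.87 kg/min.
The evaporator receives (1−α)·1760 of feed at 0.832 water and removes 0.618 of that water:
0.618×0.832×(1−α)×1760 = 723.87
(1−α) = 723.87/904.95 = 0.7999;  α = 0.2001.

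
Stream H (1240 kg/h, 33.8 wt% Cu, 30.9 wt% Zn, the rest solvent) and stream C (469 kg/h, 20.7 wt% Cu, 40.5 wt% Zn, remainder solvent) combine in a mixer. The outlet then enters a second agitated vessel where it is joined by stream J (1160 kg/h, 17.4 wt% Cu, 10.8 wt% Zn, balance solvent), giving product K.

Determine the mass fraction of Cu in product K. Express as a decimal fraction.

Overall, product flow = 2869 kg/h.
Cu in = 1240×0.338 + 469×0.207 + 1160×0.174 = 718.04 kg/h.
Cu fraction in K = 0.2503.

0.2503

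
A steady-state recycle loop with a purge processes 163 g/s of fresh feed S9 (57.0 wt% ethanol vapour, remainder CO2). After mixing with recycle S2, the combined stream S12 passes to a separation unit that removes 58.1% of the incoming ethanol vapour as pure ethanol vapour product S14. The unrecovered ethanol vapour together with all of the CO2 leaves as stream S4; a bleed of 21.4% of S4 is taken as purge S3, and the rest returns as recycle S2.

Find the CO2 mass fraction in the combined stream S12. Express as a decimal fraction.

0.703

CO2 enters only via S9 and leaves only via the purge: 163×0.430 = 0.214×(CO2 in S4), and the separation unit passes all CO2, so CO2 in S12 = CO2 in S4 = 327.52 g/s.
ethanol vapour in S12: m_A = 163×0.570 + (1−0.214)·(1−0.581)·m_A, so m_A = 92.91/0.6707 = 138.53 g/s.
S12 = 138.53 + 327.52 = 466.06 g/s.
CO2 fraction in S12 = 327.52/466.06 = 0.703.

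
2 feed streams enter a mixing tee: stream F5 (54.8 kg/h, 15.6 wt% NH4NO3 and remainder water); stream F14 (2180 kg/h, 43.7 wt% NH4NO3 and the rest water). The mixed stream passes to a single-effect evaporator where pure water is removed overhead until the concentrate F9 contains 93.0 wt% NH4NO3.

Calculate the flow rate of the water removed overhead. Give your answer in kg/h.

NH4NO3 entering = 54.8×0.156 + 2180×0.437 = 961.21 kg/h.
All NH4NO3 reports to F9, so F9 = 961.21/0.930 = 1033.6 kg/h.
Total feed = 2234.8 kg/h; overhead = 2234.8 − 1033.6 = 1201.2 kg/h.

1201 kg/h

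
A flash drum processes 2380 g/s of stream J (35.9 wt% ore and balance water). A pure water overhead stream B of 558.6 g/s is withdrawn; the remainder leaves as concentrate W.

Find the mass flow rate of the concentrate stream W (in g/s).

1821 g/s

Concentrate = 2380 − 558.6 = 1821.4 g/s.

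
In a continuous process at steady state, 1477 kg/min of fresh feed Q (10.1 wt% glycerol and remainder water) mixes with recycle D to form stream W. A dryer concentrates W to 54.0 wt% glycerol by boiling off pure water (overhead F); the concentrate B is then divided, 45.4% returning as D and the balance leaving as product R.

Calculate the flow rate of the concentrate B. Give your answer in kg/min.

506 kg/min

Overall glycerol balance (none leaves overhead): glycerol in fresh feed = glycerol in product, i.e. 1477×0.101 = (1−0.454)·B·0.540.
B = 149.18/(0.540×0.546) = 505.96 kg/min.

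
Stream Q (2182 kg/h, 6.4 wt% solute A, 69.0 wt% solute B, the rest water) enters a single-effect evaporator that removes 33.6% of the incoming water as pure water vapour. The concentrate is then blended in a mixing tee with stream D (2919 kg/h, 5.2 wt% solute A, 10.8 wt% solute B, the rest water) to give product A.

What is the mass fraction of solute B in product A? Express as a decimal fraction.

0.370

Vapour removed = 0.336×0.246×2182 = 180.36 kg/h; concentrate = 2001.6 kg/h.
solute B reaching the mixer = 1505.6 (from concentrate) + 2919×0.108 = 1820.8 kg/h.
Product flow = 2001.6 + 2919 = 4920.6 kg/h; solute B fraction = 0.370.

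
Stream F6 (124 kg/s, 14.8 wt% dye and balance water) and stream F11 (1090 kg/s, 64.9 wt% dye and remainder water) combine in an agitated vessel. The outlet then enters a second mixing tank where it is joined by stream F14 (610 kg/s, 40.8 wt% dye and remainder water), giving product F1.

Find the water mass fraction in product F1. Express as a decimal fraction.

0.466

Overall, product flow = 1824 kg/s.
water in = 124×0.852 + 1090×0.351 + 610×0.592 = 849.36 kg/s.
water fraction in F1 = 0.466.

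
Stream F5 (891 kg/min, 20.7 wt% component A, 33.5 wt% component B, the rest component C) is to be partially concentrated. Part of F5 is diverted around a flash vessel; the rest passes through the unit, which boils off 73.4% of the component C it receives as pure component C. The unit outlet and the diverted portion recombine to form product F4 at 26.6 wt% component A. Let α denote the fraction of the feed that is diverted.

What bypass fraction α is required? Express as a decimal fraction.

0.340

All 891×0.207 = 184.44 kg/min of component A reaches F4, so F4 = 184.44/0.266 = 693.37 kg/min and vapour = 197.63 kg/min.
The evaporator receives (1−α)·891 of feed at 0.458 component C and removes 0.734 of that component C:
0.734×0.458×(1−α)×891 = 197.63
(1−α) = 197.63/299.53 = 0.6598;  α = 0.3402.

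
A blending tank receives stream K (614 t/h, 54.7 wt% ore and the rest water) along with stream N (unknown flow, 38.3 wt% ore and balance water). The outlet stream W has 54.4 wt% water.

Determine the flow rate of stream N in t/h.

Let N be the unknown flow. Total out = 614 + N.
water balance: 278.14 + 0.617·N = 0.544·(614 + N)
(0.617 − 0.544)·N = 0.544×614 − 278.14 = 55.874
N = 55.874 / 0.073 = 765.4 t/h

765.4 t/h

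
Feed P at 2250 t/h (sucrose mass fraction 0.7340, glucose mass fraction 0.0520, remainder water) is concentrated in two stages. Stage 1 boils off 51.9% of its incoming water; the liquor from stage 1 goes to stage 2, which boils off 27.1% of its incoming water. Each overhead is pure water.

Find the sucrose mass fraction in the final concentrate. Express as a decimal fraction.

0.8525

water in feed = 2250×0.214 = 481.5 t/h.
After stage 1: water left = (1−0.519)×481.5 = 231.6; stream total = 2000.1 t/h.
After stage 2: water left = (1−0.271)×231.6 = 168.84; final concentrate = 1937.3 t/h.
sucrose fraction = 1651.5/1937.3 = 0.8525.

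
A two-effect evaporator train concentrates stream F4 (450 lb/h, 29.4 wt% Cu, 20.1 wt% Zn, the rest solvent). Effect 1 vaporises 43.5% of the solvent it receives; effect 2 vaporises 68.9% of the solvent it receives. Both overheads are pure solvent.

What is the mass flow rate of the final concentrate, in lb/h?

solvent in feed = 450×0.505 = 227.25 lb/h.
After stage 1: solvent left = (1−0.435)×227.25 = 128.4; stream total = 351.15 lb/h.
After stage 2: solvent left = (1−0.689)×128.4 = 39.931; final concentrate = 262.68 lb/h.

262.7 lb/h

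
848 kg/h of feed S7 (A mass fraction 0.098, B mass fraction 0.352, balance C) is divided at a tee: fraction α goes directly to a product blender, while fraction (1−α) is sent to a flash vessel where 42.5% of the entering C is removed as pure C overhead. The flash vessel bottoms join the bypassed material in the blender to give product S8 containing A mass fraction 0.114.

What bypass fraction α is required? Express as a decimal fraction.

0.400

All 848×0.098 = 83.104 kg/h of A reaches S8, so S8 = 83.104/0.114 = 728.98 kg/h and vapour = 119.02 kg/h.
The evaporator receives (1−α)·848 of feed at 0.550 C and removes 0.425 of that C:
0.425×0.550×(1−α)×848 = 119.02
(1−α) = 119.02/198.22 = 0.6004;  α = 0.3996.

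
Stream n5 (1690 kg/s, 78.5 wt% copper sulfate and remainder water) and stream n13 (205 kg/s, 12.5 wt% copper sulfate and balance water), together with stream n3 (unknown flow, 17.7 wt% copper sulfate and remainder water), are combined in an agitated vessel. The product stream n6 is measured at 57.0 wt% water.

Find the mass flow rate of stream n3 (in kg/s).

Let n3 be the unknown flow. Total out = 1895 + n3.
water balance: 542.73 + 0.823·n3 = 0.570·(1895 + n3)
(0.823 − 0.570)·n3 = 0.570×1895 − 542.73 = 537.42
n3 = 537.42 / 0.253 = 2124.2 kg/s

2124 kg/s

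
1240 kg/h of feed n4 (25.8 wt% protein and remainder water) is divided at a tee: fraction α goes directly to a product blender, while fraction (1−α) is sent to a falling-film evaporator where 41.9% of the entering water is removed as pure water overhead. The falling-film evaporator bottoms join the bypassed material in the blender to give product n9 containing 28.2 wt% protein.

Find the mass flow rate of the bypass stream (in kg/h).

All 1240×0.258 = 319.92 kg/h of protein reaches n9, so n9 = 319.92/0.282 = 1134.5 kg/h and vapour = 105.53 kg/h.
The evaporator receives (1−α)·1240 of feed at 0.742 water and removes 0.419 of that water:
0.419×0.742×(1−α)×1240 = 105.53
(1−α) = 105.53/385.51 = 0.2737;  α = 0.7263.
Bypass flow = 0.7263×1240 = 900.56 kg/h.

900.6 kg/h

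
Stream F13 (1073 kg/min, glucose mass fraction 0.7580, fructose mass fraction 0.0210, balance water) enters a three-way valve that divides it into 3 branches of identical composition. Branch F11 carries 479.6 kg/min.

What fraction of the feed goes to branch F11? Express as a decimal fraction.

0.447

Fraction to F11 = 479.6/1073 = 0.4470.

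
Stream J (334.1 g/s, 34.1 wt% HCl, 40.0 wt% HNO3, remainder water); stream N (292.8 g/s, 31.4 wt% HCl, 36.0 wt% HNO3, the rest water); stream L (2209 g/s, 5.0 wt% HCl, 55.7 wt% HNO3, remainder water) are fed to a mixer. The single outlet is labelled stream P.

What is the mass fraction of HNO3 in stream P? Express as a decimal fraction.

0.5182

Total flow out = 334.1 + 292.8 + 2209 = 2835.9 g/s.
HNO3 in = 334.1×0.400 + 292.8×0.360 + 2209×0.557 = 1469.5 g/s.
HNO3 mass fraction in P = 1469.5/2835.9 = 0.5182.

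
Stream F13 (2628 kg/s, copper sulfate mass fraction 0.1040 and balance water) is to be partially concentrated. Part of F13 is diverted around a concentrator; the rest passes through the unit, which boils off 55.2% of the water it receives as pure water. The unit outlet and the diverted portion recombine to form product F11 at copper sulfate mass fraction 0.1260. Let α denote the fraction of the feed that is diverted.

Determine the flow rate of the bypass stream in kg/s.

All 2628×0.104 = 273.31 kg/s of copper sulfate reaches F11, so F11 = 273.31/0.126 = 2169.1 kg/s and vapour = 458.86 kg/s.
The evaporator receives (1−α)·2628 of feed at 0.896 water and removes 0.552 of that water:
0.552×0.896×(1−α)×2628 = 458.86
(1−α) = 458.86/1299.8 = 0.3530;  α = 0.6470.
Bypass flow = 0.6470×2628 = 1700.3 kg/s.

1700 kg/s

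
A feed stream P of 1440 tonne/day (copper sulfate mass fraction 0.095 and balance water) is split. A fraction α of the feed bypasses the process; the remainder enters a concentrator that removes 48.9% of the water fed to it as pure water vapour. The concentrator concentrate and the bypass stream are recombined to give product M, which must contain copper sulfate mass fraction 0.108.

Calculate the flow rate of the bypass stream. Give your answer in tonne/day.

All 1440×0.095 = 136.8 tonne/day of copper sulfate reaches M, so M = 136.8/0.108 = 1266.7 tonne/day and vapour = 173.33 tonne/day.
The evaporator receives (1−α)·1440 of feed at 0.905 water and removes 0.489 of that water:
0.489×0.905×(1−α)×1440 = 173.33
(1−α) = 173.33/637.26 = 0.2720;  α = 0.7280.
Bypass flow = 0.7280×1440 = 1048.3 tonne/day.

1048 tonne/day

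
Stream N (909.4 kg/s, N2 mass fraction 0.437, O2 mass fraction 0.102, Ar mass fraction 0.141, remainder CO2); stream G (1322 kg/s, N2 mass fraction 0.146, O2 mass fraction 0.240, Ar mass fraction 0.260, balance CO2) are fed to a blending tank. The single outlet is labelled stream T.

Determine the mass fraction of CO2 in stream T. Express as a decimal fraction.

Total flow out = 909.4 + 1322 = 2231.4 kg/s.
CO2 in = 909.4×0.320 + 1322×0.354 = 759 kg/s.
CO2 mass fraction in T = 759/2231.4 = 0.340.

0.340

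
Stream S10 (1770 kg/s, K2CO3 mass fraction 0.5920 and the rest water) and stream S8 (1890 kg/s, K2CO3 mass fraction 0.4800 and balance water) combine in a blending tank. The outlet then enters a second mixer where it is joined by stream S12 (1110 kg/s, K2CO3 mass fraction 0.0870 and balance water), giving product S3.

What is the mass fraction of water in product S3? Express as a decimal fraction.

Overall, product flow = 4770 kg/s.
water in = 1770×0.408 + 1890×0.520 + 1110×0.913 = 2718.4 kg/s.
water fraction in S3 = 0.5699.

0.5699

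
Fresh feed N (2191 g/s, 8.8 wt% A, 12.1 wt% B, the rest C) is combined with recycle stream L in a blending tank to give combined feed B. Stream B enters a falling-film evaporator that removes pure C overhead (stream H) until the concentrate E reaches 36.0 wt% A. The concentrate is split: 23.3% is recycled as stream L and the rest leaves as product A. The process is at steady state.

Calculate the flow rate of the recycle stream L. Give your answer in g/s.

162.7 g/s

Overall A balance (none leaves overhead): A in fresh feed = A in product, i.e. 2191×0.088 = (1−0.233)·E·0.360.
E = 192.81/(0.360×0.767) = 698.28 g/s.
Recycle L = 0.233×698.28 = 162.7 g/s.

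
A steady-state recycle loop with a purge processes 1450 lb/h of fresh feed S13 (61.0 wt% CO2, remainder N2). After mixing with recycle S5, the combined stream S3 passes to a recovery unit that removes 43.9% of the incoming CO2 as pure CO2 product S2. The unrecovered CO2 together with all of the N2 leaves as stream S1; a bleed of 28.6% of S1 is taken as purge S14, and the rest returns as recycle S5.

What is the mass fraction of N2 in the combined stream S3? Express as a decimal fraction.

N2 enters only via S13 and leaves only via the purge: 1450×0.390 = 0.286×(N2 in S1), and the recovery unit passes all N2, so N2 in S3 = N2 in S1 = 1977.3 lb/h.
CO2 in S3: m_A = 1450×0.610 + (1−0.286)·(1−0.439)·m_A, so m_A = 884.5/0.5994 = 1475.5 lb/h.
S3 = 1475.5 + 1977.3 = 3452.8 lb/h.
N2 fraction in S3 = 1977.3/3452.8 = 0.573.

0.573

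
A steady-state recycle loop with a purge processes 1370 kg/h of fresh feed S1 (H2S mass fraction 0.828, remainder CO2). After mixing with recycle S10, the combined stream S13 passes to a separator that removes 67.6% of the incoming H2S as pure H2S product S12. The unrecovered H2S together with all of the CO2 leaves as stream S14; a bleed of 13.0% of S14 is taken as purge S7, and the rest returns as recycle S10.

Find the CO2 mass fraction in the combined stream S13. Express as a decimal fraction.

0.534

CO2 enters only via S1 and leaves only via the purge: 1370×0.172 = 0.130×(CO2 in S14), and the separator passes all CO2, so CO2 in S13 = CO2 in S14 = 1812.6 kg/h.
H2S in S13: m_A = 1370×0.828 + (1−0.130)·(1−0.676)·m_A, so m_A = 1134.4/0.7181 = 1579.6 kg/h.
S13 = 1579.6 + 1812.6 = 3392.2 kg/h.
CO2 fraction in S13 = 1812.6/3392.2 = 0.534.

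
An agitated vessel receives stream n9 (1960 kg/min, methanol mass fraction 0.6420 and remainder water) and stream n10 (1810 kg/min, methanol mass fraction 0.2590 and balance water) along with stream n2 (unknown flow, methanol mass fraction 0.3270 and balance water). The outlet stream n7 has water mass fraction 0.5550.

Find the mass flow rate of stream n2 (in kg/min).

419.2 kg/min

Let n2 be the unknown flow. Total out = 3770 + n2.
water balance: 2042.9 + 0.673·n2 = 0.555·(3770 + n2)
(0.673 − 0.555)·n2 = 0.555×3770 − 2042.9 = 49.46
n2 = 49.46 / 0.118 = 419.15 kg/min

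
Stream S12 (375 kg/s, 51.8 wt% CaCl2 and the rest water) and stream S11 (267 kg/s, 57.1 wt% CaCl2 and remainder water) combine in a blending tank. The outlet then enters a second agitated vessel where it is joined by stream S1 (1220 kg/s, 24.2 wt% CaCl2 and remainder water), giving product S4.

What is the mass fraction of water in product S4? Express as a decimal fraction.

Overall, product flow = 1862 kg/s.
water in = 375×0.482 + 267×0.429 + 1220×0.758 = 1220.1 kg/s.
water fraction in S4 = 0.655.

0.655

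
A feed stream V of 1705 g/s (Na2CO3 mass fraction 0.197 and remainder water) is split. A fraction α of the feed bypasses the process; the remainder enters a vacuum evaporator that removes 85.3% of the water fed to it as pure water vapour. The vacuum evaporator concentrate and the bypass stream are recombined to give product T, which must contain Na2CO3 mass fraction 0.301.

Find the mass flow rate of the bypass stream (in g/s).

844.9 g/s

All 1705×0.197 = 335.88 g/s of Na2CO3 reaches T, so T = 335.88/0.301 = 1115.9 g/s and vapour = 589.1 g/s.
The evaporator receives (1−α)·1705 of feed at 0.803 water and removes 0.853 of that water:
0.853×0.803×(1−α)×1705 = 589.1
(1−α) = 589.1/1167.9 = 0.5044;  α = 0.4956.
Bypass flow = 0.4956×1705 = 844.94 g/s.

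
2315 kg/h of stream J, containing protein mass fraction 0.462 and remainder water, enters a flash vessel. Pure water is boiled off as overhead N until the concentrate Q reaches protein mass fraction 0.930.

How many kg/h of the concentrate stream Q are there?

protein is conserved: 2315×0.462 = 1069.5 kg/h all reports to the concentrate.
Concentrate = 1069.5/(target fraction) = 1150 kg/h.

1150 kg/h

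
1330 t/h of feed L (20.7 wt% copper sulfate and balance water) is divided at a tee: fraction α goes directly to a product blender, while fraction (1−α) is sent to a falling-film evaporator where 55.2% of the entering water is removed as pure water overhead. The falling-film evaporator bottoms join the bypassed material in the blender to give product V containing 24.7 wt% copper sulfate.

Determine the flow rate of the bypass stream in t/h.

All 1330×0.207 = 275.31 t/h of copper sulfate reaches V, so V = 275.31/0.247 = 1114.6 t/h and vapour = 215.38 t/h.
The evaporator receives (1−α)·1330 of feed at 0.793 water and removes 0.552 of that water:
0.552×0.793×(1−α)×1330 = 215.38
(1−α) = 215.38/582.19 = 0.3700;  α = 0.6300.
Bypass flow = 0.6300×1330 = 837.96 t/h.

838 t/h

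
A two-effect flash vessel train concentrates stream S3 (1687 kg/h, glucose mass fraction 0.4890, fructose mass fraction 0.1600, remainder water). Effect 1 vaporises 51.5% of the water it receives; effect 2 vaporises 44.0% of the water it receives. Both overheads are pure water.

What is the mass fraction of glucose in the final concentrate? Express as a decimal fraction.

water in feed = 1687×0.351 = 592.14 kg/h.
After stage 1: water left = (1−0.515)×592.14 = 287.19; stream total = 1382 kg/h.
After stage 2: water left = (1−0.440)×287.19 = 160.82; final concentrate = 1255.7 kg/h.
glucose fraction = 824.94/1255.7 = 0.6570.

0.6570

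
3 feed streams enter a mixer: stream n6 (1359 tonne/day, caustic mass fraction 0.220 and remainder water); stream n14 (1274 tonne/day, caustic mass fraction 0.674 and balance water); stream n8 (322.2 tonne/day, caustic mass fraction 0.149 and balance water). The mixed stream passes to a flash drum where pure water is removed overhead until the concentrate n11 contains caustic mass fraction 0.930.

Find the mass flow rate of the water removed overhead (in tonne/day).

caustic entering = 1359×0.220 + 1274×0.674 + 322.2×0.149 = 1205.7 tonne/day.
All caustic reports to n11, so n11 = 1205.7/0.930 = 1296.4 tonne/day.
Total feed = 2955.2 tonne/day; overhead = 2955.2 − 1296.4 = 1658.8 tonne/day.

1659 tonne/day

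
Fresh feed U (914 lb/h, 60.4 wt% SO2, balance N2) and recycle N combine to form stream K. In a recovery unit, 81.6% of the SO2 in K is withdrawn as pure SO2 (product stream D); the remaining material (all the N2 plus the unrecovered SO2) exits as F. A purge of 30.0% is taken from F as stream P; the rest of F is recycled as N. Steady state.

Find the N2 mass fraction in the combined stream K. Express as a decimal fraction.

N2 enters only via U and leaves only via the purge: 914×0.396 = 0.300×(N2 in F), and the recovery unit passes all N2, so N2 in K = N2 in F = 1206.5 lb/h.
SO2 in K: m_A = 914×0.604 + (1−0.300)·(1−0.816)·m_A, so m_A = 552.06/0.8712 = 633.67 lb/h.
K = 633.67 + 1206.5 = 1840.2 lb/h.
N2 fraction in K = 1206.5/1840.2 = 0.656.

0.656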